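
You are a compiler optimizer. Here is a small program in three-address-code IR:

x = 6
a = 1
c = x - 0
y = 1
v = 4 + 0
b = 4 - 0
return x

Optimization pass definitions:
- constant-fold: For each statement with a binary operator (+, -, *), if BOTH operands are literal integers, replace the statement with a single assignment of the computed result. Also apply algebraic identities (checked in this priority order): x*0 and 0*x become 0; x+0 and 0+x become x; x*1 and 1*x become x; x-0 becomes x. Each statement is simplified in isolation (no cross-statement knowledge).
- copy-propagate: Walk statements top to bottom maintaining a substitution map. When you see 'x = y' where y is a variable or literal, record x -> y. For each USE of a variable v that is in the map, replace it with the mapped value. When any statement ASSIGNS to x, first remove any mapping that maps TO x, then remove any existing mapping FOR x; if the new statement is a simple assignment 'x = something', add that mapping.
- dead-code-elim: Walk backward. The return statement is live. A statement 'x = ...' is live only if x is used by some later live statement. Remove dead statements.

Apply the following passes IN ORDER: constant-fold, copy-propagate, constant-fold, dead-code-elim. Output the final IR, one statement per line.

Answer: return 6

Derivation:
Initial IR:
  x = 6
  a = 1
  c = x - 0
  y = 1
  v = 4 + 0
  b = 4 - 0
  return x
After constant-fold (7 stmts):
  x = 6
  a = 1
  c = x
  y = 1
  v = 4
  b = 4
  return x
After copy-propagate (7 stmts):
  x = 6
  a = 1
  c = 6
  y = 1
  v = 4
  b = 4
  return 6
After constant-fold (7 stmts):
  x = 6
  a = 1
  c = 6
  y = 1
  v = 4
  b = 4
  return 6
After dead-code-elim (1 stmts):
  return 6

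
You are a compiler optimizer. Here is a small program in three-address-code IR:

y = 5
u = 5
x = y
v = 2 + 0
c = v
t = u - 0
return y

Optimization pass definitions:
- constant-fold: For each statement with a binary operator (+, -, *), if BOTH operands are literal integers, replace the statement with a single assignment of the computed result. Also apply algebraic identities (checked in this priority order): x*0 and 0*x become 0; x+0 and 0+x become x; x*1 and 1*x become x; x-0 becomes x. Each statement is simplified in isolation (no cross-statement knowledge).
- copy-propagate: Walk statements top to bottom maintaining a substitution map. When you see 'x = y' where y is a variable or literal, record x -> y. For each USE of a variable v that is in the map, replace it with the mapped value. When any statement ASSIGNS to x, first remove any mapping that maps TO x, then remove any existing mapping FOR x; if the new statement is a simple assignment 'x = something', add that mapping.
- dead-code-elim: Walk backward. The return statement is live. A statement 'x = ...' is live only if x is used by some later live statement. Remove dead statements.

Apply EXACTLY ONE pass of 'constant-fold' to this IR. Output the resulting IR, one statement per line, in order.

Answer: y = 5
u = 5
x = y
v = 2
c = v
t = u
return y

Derivation:
Applying constant-fold statement-by-statement:
  [1] y = 5  (unchanged)
  [2] u = 5  (unchanged)
  [3] x = y  (unchanged)
  [4] v = 2 + 0  -> v = 2
  [5] c = v  (unchanged)
  [6] t = u - 0  -> t = u
  [7] return y  (unchanged)
Result (7 stmts):
  y = 5
  u = 5
  x = y
  v = 2
  c = v
  t = u
  return y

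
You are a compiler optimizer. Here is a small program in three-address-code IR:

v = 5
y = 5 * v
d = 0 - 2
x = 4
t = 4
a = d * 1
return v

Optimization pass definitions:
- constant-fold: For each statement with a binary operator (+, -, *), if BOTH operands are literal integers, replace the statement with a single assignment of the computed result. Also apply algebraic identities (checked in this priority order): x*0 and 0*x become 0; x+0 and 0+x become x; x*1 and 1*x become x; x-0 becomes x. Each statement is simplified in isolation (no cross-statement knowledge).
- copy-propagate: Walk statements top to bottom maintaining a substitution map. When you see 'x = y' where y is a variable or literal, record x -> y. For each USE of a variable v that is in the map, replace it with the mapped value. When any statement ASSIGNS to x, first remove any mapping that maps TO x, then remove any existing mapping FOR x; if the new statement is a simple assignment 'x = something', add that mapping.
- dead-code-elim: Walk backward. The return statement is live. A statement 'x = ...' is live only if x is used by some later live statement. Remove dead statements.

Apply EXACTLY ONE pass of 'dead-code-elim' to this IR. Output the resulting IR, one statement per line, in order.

Applying dead-code-elim statement-by-statement:
  [7] return v  -> KEEP (return); live=['v']
  [6] a = d * 1  -> DEAD (a not live)
  [5] t = 4  -> DEAD (t not live)
  [4] x = 4  -> DEAD (x not live)
  [3] d = 0 - 2  -> DEAD (d not live)
  [2] y = 5 * v  -> DEAD (y not live)
  [1] v = 5  -> KEEP; live=[]
Result (2 stmts):
  v = 5
  return v

Answer: v = 5
return v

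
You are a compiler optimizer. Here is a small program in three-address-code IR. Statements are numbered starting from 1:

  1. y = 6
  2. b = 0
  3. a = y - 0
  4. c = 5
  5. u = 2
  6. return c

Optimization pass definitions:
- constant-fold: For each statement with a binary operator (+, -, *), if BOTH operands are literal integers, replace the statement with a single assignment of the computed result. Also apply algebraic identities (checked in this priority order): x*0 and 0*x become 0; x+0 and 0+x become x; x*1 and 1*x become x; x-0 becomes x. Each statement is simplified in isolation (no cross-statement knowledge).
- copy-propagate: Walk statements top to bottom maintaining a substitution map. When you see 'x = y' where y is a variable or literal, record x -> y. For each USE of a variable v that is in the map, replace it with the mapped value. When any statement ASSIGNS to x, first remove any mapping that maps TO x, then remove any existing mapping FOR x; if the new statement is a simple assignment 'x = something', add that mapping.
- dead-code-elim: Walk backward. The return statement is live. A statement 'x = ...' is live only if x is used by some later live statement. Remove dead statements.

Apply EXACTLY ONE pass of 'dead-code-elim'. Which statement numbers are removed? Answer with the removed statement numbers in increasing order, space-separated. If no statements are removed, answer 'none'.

Answer: 1 2 3 5

Derivation:
Backward liveness scan:
Stmt 1 'y = 6': DEAD (y not in live set [])
Stmt 2 'b = 0': DEAD (b not in live set [])
Stmt 3 'a = y - 0': DEAD (a not in live set [])
Stmt 4 'c = 5': KEEP (c is live); live-in = []
Stmt 5 'u = 2': DEAD (u not in live set ['c'])
Stmt 6 'return c': KEEP (return); live-in = ['c']
Removed statement numbers: [1, 2, 3, 5]
Surviving IR:
  c = 5
  return c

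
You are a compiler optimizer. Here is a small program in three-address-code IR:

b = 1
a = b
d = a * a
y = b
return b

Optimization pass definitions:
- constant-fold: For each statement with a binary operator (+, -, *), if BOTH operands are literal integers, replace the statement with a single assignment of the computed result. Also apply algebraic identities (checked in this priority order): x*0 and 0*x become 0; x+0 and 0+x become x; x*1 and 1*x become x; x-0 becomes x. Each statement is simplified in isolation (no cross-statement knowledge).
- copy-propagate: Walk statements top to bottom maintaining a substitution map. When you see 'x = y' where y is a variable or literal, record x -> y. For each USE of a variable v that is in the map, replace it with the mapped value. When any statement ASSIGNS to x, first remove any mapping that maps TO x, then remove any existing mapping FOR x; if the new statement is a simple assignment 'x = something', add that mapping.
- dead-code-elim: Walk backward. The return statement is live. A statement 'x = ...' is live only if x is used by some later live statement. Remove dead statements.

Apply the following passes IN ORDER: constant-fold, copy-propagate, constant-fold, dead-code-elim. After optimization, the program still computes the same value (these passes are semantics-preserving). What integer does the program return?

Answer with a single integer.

Answer: 1

Derivation:
Initial IR:
  b = 1
  a = b
  d = a * a
  y = b
  return b
After constant-fold (5 stmts):
  b = 1
  a = b
  d = a * a
  y = b
  return b
After copy-propagate (5 stmts):
  b = 1
  a = 1
  d = 1 * 1
  y = 1
  return 1
After constant-fold (5 stmts):
  b = 1
  a = 1
  d = 1
  y = 1
  return 1
After dead-code-elim (1 stmts):
  return 1
Evaluate:
  b = 1  =>  b = 1
  a = b  =>  a = 1
  d = a * a  =>  d = 1
  y = b  =>  y = 1
  return b = 1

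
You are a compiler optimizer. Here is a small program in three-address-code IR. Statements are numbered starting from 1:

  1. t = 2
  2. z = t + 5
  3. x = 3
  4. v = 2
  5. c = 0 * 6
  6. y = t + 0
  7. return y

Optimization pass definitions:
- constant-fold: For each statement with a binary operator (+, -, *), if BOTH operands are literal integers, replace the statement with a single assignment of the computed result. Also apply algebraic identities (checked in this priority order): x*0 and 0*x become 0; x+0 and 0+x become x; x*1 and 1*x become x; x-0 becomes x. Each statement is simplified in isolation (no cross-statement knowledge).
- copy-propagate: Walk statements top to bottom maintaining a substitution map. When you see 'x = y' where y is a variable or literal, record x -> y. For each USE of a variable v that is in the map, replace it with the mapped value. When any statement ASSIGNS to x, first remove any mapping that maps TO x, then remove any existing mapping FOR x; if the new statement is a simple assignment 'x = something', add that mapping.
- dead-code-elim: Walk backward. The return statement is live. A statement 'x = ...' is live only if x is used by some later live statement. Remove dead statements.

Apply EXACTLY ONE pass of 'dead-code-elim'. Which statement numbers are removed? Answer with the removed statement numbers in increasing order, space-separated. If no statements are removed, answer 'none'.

Answer: 2 3 4 5

Derivation:
Backward liveness scan:
Stmt 1 't = 2': KEEP (t is live); live-in = []
Stmt 2 'z = t + 5': DEAD (z not in live set ['t'])
Stmt 3 'x = 3': DEAD (x not in live set ['t'])
Stmt 4 'v = 2': DEAD (v not in live set ['t'])
Stmt 5 'c = 0 * 6': DEAD (c not in live set ['t'])
Stmt 6 'y = t + 0': KEEP (y is live); live-in = ['t']
Stmt 7 'return y': KEEP (return); live-in = ['y']
Removed statement numbers: [2, 3, 4, 5]
Surviving IR:
  t = 2
  y = t + 0
  return y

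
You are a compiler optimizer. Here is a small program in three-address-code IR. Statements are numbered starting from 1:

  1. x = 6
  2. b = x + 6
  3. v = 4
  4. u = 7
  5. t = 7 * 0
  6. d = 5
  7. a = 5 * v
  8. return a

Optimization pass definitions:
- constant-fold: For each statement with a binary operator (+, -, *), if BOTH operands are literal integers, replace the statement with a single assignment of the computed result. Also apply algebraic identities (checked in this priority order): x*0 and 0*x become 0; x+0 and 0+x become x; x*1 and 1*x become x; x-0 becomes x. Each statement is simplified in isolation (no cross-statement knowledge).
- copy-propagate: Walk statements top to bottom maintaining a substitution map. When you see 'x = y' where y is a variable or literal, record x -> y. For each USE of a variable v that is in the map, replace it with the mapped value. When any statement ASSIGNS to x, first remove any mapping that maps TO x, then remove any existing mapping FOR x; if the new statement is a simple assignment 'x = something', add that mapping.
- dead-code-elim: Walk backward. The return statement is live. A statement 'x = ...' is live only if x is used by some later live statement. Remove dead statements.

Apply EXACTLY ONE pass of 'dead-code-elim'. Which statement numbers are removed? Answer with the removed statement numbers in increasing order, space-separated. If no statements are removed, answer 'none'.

Answer: 1 2 4 5 6

Derivation:
Backward liveness scan:
Stmt 1 'x = 6': DEAD (x not in live set [])
Stmt 2 'b = x + 6': DEAD (b not in live set [])
Stmt 3 'v = 4': KEEP (v is live); live-in = []
Stmt 4 'u = 7': DEAD (u not in live set ['v'])
Stmt 5 't = 7 * 0': DEAD (t not in live set ['v'])
Stmt 6 'd = 5': DEAD (d not in live set ['v'])
Stmt 7 'a = 5 * v': KEEP (a is live); live-in = ['v']
Stmt 8 'return a': KEEP (return); live-in = ['a']
Removed statement numbers: [1, 2, 4, 5, 6]
Surviving IR:
  v = 4
  a = 5 * v
  return a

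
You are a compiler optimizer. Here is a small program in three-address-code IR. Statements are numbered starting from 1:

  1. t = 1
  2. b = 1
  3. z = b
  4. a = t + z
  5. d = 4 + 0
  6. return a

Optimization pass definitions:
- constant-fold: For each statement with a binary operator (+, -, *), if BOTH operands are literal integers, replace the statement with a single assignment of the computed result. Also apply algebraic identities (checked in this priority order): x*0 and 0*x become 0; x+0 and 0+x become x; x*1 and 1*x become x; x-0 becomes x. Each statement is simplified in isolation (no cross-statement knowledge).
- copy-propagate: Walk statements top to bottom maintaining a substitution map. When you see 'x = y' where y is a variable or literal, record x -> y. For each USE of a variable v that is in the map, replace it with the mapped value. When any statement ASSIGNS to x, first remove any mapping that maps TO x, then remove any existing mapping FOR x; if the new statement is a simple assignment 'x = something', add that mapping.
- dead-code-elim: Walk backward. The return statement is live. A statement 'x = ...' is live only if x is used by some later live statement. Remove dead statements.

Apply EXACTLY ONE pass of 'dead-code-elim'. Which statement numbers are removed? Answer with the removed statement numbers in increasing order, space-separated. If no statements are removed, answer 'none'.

Backward liveness scan:
Stmt 1 't = 1': KEEP (t is live); live-in = []
Stmt 2 'b = 1': KEEP (b is live); live-in = ['t']
Stmt 3 'z = b': KEEP (z is live); live-in = ['b', 't']
Stmt 4 'a = t + z': KEEP (a is live); live-in = ['t', 'z']
Stmt 5 'd = 4 + 0': DEAD (d not in live set ['a'])
Stmt 6 'return a': KEEP (return); live-in = ['a']
Removed statement numbers: [5]
Surviving IR:
  t = 1
  b = 1
  z = b
  a = t + z
  return a

Answer: 5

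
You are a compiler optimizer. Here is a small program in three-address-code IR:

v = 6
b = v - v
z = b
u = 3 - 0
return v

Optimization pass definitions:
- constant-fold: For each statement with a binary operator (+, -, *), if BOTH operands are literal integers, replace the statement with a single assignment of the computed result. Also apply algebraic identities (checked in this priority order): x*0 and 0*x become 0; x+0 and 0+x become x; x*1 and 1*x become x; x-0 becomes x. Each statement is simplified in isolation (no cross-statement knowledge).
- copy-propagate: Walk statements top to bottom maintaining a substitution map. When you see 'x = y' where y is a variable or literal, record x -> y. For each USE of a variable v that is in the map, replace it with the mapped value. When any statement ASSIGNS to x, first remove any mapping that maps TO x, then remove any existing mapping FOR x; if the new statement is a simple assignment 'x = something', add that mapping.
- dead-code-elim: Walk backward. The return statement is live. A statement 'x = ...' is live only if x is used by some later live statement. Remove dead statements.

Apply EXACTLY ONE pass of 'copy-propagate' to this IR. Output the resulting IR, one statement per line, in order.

Applying copy-propagate statement-by-statement:
  [1] v = 6  (unchanged)
  [2] b = v - v  -> b = 6 - 6
  [3] z = b  (unchanged)
  [4] u = 3 - 0  (unchanged)
  [5] return v  -> return 6
Result (5 stmts):
  v = 6
  b = 6 - 6
  z = b
  u = 3 - 0
  return 6

Answer: v = 6
b = 6 - 6
z = b
u = 3 - 0
return 6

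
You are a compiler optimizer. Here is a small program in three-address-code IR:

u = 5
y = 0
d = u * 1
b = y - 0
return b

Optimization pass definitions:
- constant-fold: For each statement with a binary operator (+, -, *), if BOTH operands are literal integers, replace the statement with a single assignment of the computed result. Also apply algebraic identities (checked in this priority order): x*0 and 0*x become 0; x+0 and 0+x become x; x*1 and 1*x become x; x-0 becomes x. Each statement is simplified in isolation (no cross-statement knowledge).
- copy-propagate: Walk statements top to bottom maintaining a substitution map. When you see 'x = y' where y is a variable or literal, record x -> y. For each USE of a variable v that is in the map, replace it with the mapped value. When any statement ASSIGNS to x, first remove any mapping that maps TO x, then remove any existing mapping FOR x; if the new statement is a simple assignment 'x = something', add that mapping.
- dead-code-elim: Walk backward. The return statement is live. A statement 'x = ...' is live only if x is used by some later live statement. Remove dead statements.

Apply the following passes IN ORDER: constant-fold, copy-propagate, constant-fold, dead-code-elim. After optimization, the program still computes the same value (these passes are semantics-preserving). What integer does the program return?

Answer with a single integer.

Initial IR:
  u = 5
  y = 0
  d = u * 1
  b = y - 0
  return b
After constant-fold (5 stmts):
  u = 5
  y = 0
  d = u
  b = y
  return b
After copy-propagate (5 stmts):
  u = 5
  y = 0
  d = 5
  b = 0
  return 0
After constant-fold (5 stmts):
  u = 5
  y = 0
  d = 5
  b = 0
  return 0
After dead-code-elim (1 stmts):
  return 0
Evaluate:
  u = 5  =>  u = 5
  y = 0  =>  y = 0
  d = u * 1  =>  d = 5
  b = y - 0  =>  b = 0
  return b = 0

Answer: 0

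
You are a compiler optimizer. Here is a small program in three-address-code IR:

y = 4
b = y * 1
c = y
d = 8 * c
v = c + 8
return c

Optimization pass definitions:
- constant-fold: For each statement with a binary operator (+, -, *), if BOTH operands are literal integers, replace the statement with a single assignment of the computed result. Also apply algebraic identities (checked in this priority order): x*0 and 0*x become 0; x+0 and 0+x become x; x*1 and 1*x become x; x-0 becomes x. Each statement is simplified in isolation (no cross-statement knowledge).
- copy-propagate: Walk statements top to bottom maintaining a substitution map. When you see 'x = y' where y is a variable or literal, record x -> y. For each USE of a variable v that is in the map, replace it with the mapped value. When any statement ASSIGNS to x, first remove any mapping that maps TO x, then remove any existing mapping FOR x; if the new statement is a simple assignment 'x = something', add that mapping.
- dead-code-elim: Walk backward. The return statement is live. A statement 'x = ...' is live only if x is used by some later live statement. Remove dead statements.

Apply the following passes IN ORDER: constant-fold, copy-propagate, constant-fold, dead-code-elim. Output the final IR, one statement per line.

Initial IR:
  y = 4
  b = y * 1
  c = y
  d = 8 * c
  v = c + 8
  return c
After constant-fold (6 stmts):
  y = 4
  b = y
  c = y
  d = 8 * c
  v = c + 8
  return c
After copy-propagate (6 stmts):
  y = 4
  b = 4
  c = 4
  d = 8 * 4
  v = 4 + 8
  return 4
After constant-fold (6 stmts):
  y = 4
  b = 4
  c = 4
  d = 32
  v = 12
  return 4
After dead-code-elim (1 stmts):
  return 4

Answer: return 4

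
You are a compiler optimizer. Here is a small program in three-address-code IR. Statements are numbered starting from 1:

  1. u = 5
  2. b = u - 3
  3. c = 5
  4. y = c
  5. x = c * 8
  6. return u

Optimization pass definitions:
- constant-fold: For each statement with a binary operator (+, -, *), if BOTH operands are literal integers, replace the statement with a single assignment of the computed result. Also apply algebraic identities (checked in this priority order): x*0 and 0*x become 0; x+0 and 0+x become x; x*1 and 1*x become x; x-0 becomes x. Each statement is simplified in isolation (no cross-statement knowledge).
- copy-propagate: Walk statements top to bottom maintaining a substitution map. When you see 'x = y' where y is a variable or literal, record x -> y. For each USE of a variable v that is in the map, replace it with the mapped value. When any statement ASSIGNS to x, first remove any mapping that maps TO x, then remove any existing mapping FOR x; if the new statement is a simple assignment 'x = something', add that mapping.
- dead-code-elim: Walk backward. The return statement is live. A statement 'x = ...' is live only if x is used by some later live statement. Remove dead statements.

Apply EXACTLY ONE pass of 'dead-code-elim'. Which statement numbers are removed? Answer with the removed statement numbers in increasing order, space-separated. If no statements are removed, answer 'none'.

Backward liveness scan:
Stmt 1 'u = 5': KEEP (u is live); live-in = []
Stmt 2 'b = u - 3': DEAD (b not in live set ['u'])
Stmt 3 'c = 5': DEAD (c not in live set ['u'])
Stmt 4 'y = c': DEAD (y not in live set ['u'])
Stmt 5 'x = c * 8': DEAD (x not in live set ['u'])
Stmt 6 'return u': KEEP (return); live-in = ['u']
Removed statement numbers: [2, 3, 4, 5]
Surviving IR:
  u = 5
  return u

Answer: 2 3 4 5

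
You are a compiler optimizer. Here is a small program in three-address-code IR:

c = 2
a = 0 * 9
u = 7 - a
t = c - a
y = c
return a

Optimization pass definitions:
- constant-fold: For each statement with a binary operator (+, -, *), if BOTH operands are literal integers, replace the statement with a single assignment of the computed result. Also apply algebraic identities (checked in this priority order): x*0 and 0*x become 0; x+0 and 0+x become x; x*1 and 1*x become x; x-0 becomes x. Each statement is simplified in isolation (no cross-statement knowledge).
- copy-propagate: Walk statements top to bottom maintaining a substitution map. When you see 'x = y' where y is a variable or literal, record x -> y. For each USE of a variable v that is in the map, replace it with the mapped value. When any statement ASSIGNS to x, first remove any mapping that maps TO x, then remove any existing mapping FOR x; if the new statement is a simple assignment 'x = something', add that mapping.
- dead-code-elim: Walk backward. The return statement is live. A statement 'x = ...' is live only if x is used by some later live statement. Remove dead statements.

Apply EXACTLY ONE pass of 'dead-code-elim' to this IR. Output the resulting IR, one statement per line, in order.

Answer: a = 0 * 9
return a

Derivation:
Applying dead-code-elim statement-by-statement:
  [6] return a  -> KEEP (return); live=['a']
  [5] y = c  -> DEAD (y not live)
  [4] t = c - a  -> DEAD (t not live)
  [3] u = 7 - a  -> DEAD (u not live)
  [2] a = 0 * 9  -> KEEP; live=[]
  [1] c = 2  -> DEAD (c not live)
Result (2 stmts):
  a = 0 * 9
  return a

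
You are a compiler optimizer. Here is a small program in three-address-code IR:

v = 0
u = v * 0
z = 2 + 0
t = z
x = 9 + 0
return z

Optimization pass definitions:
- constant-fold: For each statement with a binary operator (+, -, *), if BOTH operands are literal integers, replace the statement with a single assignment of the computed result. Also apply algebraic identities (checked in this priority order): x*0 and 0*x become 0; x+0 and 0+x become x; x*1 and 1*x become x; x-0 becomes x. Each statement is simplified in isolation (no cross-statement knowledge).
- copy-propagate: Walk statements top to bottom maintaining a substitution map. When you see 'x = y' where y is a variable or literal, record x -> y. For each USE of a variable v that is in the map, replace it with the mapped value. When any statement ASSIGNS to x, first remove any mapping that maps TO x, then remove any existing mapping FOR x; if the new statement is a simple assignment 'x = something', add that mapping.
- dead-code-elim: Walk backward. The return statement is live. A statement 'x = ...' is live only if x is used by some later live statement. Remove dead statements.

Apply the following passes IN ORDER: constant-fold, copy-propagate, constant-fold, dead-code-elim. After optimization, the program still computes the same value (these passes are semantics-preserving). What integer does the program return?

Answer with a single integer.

Initial IR:
  v = 0
  u = v * 0
  z = 2 + 0
  t = z
  x = 9 + 0
  return z
After constant-fold (6 stmts):
  v = 0
  u = 0
  z = 2
  t = z
  x = 9
  return z
After copy-propagate (6 stmts):
  v = 0
  u = 0
  z = 2
  t = 2
  x = 9
  return 2
After constant-fold (6 stmts):
  v = 0
  u = 0
  z = 2
  t = 2
  x = 9
  return 2
After dead-code-elim (1 stmts):
  return 2
Evaluate:
  v = 0  =>  v = 0
  u = v * 0  =>  u = 0
  z = 2 + 0  =>  z = 2
  t = z  =>  t = 2
  x = 9 + 0  =>  x = 9
  return z = 2

Answer: 2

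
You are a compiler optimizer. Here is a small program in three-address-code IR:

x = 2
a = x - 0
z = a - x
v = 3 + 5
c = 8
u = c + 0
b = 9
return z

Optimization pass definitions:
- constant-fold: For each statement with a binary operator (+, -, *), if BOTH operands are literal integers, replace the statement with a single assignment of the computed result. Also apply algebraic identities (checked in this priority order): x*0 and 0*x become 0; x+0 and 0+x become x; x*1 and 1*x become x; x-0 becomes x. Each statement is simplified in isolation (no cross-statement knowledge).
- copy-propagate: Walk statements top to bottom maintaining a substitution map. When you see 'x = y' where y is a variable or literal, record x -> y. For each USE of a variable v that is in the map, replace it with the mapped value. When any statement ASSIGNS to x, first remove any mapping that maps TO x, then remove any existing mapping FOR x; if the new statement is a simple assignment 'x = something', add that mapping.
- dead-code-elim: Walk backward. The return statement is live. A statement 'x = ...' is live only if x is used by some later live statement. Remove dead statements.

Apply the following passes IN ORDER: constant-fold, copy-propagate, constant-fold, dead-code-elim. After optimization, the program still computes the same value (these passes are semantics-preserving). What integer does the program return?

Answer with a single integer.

Initial IR:
  x = 2
  a = x - 0
  z = a - x
  v = 3 + 5
  c = 8
  u = c + 0
  b = 9
  return z
After constant-fold (8 stmts):
  x = 2
  a = x
  z = a - x
  v = 8
  c = 8
  u = c
  b = 9
  return z
After copy-propagate (8 stmts):
  x = 2
  a = 2
  z = 2 - 2
  v = 8
  c = 8
  u = 8
  b = 9
  return z
After constant-fold (8 stmts):
  x = 2
  a = 2
  z = 0
  v = 8
  c = 8
  u = 8
  b = 9
  return z
After dead-code-elim (2 stmts):
  z = 0
  return z
Evaluate:
  x = 2  =>  x = 2
  a = x - 0  =>  a = 2
  z = a - x  =>  z = 0
  v = 3 + 5  =>  v = 8
  c = 8  =>  c = 8
  u = c + 0  =>  u = 8
  b = 9  =>  b = 9
  return z = 0

Answer: 0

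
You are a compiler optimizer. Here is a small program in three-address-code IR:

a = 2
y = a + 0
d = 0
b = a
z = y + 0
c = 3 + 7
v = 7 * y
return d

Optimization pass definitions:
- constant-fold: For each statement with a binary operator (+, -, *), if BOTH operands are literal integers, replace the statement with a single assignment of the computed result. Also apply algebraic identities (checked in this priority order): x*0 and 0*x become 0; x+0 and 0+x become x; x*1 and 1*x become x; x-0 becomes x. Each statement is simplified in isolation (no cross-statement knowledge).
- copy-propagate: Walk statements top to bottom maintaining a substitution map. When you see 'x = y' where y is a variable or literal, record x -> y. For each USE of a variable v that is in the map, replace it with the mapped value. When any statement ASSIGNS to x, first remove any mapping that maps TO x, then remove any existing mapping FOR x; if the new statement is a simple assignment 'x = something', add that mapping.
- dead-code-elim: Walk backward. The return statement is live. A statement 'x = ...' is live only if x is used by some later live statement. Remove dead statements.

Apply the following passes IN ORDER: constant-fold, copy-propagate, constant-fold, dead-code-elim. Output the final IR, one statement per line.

Initial IR:
  a = 2
  y = a + 0
  d = 0
  b = a
  z = y + 0
  c = 3 + 7
  v = 7 * y
  return d
After constant-fold (8 stmts):
  a = 2
  y = a
  d = 0
  b = a
  z = y
  c = 10
  v = 7 * y
  return d
After copy-propagate (8 stmts):
  a = 2
  y = 2
  d = 0
  b = 2
  z = 2
  c = 10
  v = 7 * 2
  return 0
After constant-fold (8 stmts):
  a = 2
  y = 2
  d = 0
  b = 2
  z = 2
  c = 10
  v = 14
  return 0
After dead-code-elim (1 stmts):
  return 0

Answer: return 0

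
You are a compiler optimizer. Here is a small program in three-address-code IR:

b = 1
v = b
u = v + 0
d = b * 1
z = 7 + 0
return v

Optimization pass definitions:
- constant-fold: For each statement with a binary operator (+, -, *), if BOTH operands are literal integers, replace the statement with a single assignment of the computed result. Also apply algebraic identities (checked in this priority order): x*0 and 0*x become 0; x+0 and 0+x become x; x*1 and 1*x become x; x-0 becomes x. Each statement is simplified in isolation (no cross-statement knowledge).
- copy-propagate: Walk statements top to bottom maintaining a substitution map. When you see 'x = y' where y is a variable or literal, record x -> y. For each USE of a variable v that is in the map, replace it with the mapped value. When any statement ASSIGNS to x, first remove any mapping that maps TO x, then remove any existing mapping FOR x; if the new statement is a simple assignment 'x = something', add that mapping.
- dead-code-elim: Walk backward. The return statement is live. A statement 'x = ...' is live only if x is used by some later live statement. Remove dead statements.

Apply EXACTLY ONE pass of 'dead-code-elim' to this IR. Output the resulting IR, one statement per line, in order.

Applying dead-code-elim statement-by-statement:
  [6] return v  -> KEEP (return); live=['v']
  [5] z = 7 + 0  -> DEAD (z not live)
  [4] d = b * 1  -> DEAD (d not live)
  [3] u = v + 0  -> DEAD (u not live)
  [2] v = b  -> KEEP; live=['b']
  [1] b = 1  -> KEEP; live=[]
Result (3 stmts):
  b = 1
  v = b
  return v

Answer: b = 1
v = b
return v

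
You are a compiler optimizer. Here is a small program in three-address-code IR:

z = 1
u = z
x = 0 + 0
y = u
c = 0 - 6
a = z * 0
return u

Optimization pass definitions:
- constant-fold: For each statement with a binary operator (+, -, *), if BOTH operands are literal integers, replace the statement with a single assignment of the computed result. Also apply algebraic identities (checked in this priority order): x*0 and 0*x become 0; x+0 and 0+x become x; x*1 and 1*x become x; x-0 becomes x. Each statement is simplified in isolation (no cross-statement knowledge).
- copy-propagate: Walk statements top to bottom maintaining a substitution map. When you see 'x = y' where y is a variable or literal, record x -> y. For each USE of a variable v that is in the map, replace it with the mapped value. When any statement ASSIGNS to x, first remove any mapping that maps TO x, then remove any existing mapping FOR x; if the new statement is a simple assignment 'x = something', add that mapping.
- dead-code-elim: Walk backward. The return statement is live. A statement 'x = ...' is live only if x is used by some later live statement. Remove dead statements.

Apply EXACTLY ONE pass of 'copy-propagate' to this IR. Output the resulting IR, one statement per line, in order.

Answer: z = 1
u = 1
x = 0 + 0
y = 1
c = 0 - 6
a = 1 * 0
return 1

Derivation:
Applying copy-propagate statement-by-statement:
  [1] z = 1  (unchanged)
  [2] u = z  -> u = 1
  [3] x = 0 + 0  (unchanged)
  [4] y = u  -> y = 1
  [5] c = 0 - 6  (unchanged)
  [6] a = z * 0  -> a = 1 * 0
  [7] return u  -> return 1
Result (7 stmts):
  z = 1
  u = 1
  x = 0 + 0
  y = 1
  c = 0 - 6
  a = 1 * 0
  return 1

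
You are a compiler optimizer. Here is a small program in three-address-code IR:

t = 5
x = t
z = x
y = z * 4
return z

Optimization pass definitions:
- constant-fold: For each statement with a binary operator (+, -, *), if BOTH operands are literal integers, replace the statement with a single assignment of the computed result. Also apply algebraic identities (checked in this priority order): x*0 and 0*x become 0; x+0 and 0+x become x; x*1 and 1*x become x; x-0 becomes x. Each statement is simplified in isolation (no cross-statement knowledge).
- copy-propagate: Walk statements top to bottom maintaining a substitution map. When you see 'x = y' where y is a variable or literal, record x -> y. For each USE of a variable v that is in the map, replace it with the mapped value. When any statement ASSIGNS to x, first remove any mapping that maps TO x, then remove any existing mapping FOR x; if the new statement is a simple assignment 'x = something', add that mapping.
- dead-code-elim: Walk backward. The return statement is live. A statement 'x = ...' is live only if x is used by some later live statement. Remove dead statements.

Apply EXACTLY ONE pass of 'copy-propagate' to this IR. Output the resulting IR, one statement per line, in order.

Applying copy-propagate statement-by-statement:
  [1] t = 5  (unchanged)
  [2] x = t  -> x = 5
  [3] z = x  -> z = 5
  [4] y = z * 4  -> y = 5 * 4
  [5] return z  -> return 5
Result (5 stmts):
  t = 5
  x = 5
  z = 5
  y = 5 * 4
  return 5

Answer: t = 5
x = 5
z = 5
y = 5 * 4
return 5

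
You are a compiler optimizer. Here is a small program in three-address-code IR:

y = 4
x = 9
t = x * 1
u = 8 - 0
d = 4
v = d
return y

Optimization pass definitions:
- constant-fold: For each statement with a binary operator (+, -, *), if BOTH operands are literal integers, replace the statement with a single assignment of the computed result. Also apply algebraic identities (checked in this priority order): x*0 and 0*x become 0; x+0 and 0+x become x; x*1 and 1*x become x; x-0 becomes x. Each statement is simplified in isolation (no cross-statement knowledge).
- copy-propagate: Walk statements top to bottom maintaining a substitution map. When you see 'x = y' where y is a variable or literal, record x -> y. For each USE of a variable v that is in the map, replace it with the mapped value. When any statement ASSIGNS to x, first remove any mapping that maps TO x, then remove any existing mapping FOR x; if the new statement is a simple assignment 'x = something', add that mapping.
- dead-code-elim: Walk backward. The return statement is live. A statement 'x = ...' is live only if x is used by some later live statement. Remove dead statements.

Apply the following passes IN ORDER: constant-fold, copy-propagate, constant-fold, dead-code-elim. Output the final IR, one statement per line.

Answer: return 4

Derivation:
Initial IR:
  y = 4
  x = 9
  t = x * 1
  u = 8 - 0
  d = 4
  v = d
  return y
After constant-fold (7 stmts):
  y = 4
  x = 9
  t = x
  u = 8
  d = 4
  v = d
  return y
After copy-propagate (7 stmts):
  y = 4
  x = 9
  t = 9
  u = 8
  d = 4
  v = 4
  return 4
After constant-fold (7 stmts):
  y = 4
  x = 9
  t = 9
  u = 8
  d = 4
  v = 4
  return 4
After dead-code-elim (1 stmts):
  return 4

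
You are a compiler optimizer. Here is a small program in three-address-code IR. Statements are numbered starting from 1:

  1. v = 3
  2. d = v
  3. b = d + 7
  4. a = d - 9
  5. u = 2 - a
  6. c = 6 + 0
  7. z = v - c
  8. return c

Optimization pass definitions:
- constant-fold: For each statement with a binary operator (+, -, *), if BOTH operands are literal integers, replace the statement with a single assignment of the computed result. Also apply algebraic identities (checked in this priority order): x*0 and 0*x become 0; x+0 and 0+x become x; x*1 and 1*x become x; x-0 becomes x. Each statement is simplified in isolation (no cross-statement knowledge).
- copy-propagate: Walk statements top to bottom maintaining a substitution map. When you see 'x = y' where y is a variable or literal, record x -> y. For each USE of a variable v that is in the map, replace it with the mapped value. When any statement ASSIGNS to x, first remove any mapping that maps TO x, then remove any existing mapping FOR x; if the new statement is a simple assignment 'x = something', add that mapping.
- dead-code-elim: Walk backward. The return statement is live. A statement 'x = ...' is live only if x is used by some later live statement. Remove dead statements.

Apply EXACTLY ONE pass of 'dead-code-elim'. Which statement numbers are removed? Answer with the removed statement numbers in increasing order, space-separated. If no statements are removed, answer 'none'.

Backward liveness scan:
Stmt 1 'v = 3': DEAD (v not in live set [])
Stmt 2 'd = v': DEAD (d not in live set [])
Stmt 3 'b = d + 7': DEAD (b not in live set [])
Stmt 4 'a = d - 9': DEAD (a not in live set [])
Stmt 5 'u = 2 - a': DEAD (u not in live set [])
Stmt 6 'c = 6 + 0': KEEP (c is live); live-in = []
Stmt 7 'z = v - c': DEAD (z not in live set ['c'])
Stmt 8 'return c': KEEP (return); live-in = ['c']
Removed statement numbers: [1, 2, 3, 4, 5, 7]
Surviving IR:
  c = 6 + 0
  return c

Answer: 1 2 3 4 5 7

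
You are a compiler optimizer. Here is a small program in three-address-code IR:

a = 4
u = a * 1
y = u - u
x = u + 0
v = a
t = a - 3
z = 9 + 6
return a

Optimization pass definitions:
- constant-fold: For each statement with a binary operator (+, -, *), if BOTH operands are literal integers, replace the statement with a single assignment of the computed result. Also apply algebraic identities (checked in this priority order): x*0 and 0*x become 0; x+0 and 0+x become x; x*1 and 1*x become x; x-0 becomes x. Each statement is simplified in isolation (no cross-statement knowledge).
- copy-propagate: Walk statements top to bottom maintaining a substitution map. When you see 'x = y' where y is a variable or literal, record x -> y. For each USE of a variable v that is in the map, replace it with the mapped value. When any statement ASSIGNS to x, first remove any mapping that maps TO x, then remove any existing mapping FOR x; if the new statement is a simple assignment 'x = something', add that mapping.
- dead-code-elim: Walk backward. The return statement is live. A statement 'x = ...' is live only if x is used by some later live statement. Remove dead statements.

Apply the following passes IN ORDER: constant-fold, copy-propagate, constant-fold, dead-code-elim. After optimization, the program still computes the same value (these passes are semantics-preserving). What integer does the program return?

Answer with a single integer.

Initial IR:
  a = 4
  u = a * 1
  y = u - u
  x = u + 0
  v = a
  t = a - 3
  z = 9 + 6
  return a
After constant-fold (8 stmts):
  a = 4
  u = a
  y = u - u
  x = u
  v = a
  t = a - 3
  z = 15
  return a
After copy-propagate (8 stmts):
  a = 4
  u = 4
  y = 4 - 4
  x = 4
  v = 4
  t = 4 - 3
  z = 15
  return 4
After constant-fold (8 stmts):
  a = 4
  u = 4
  y = 0
  x = 4
  v = 4
  t = 1
  z = 15
  return 4
After dead-code-elim (1 stmts):
  return 4
Evaluate:
  a = 4  =>  a = 4
  u = a * 1  =>  u = 4
  y = u - u  =>  y = 0
  x = u + 0  =>  x = 4
  v = a  =>  v = 4
  t = a - 3  =>  t = 1
  z = 9 + 6  =>  z = 15
  return a = 4

Answer: 4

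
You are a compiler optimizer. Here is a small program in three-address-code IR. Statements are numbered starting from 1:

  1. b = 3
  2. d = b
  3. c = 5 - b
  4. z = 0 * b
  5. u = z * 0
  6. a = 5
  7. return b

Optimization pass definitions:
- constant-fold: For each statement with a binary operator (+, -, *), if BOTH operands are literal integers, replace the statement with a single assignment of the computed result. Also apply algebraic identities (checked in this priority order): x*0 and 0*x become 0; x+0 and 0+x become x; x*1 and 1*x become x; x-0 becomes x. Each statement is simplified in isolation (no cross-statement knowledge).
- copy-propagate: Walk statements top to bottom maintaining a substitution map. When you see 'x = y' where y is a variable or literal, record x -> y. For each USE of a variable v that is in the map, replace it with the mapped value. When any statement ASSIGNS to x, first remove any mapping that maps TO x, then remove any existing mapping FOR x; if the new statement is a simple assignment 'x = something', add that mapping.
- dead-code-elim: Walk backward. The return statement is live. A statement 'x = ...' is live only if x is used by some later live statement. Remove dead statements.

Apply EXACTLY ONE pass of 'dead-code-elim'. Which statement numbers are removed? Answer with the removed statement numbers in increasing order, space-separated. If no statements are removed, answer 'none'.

Backward liveness scan:
Stmt 1 'b = 3': KEEP (b is live); live-in = []
Stmt 2 'd = b': DEAD (d not in live set ['b'])
Stmt 3 'c = 5 - b': DEAD (c not in live set ['b'])
Stmt 4 'z = 0 * b': DEAD (z not in live set ['b'])
Stmt 5 'u = z * 0': DEAD (u not in live set ['b'])
Stmt 6 'a = 5': DEAD (a not in live set ['b'])
Stmt 7 'return b': KEEP (return); live-in = ['b']
Removed statement numbers: [2, 3, 4, 5, 6]
Surviving IR:
  b = 3
  return b

Answer: 2 3 4 5 6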